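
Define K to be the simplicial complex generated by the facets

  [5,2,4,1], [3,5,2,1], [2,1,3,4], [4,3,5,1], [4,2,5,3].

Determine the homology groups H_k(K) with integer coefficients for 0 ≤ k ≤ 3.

Order the vertices as 1 < 2 < 3 < 4 < 5. Listing each simplex with vertices in this order, K has dimension 3 with simplices:

  0-simplices (5): [1], [2], [3], [4], [5]
  1-simplices (10): [1,2], [1,3], [1,4], [1,5], [2,3], [2,4], [2,5], [3,4], [3,5], [4,5]
  2-simplices (10): [1,2,3], [1,2,4], [1,2,5], [1,3,4], [1,3,5], [1,4,5], [2,3,4], [2,3,5], [2,4,5], [3,4,5]
  3-simplices (5): [1,2,3,4], [1,2,3,5], [1,2,4,5], [1,3,4,5], [2,3,4,5]

so the chain groups are C_0 ≅ Z^5, C_1 ≅ Z^10, C_2 ≅ Z^10, C_3 ≅ Z^5.

The boundary map ∂_1: C_1 → C_0 is given by ∂[p,q] = [q] − [p]. For instance
  ∂[1,4] = [4] − [1].
This gives a 5×10 integer matrix of rank 4; reducing to Smith normal form yields diagonal entries (1,1,1,1).

Boundary ∂_2: C_2 → C_1 acts by ∂[p,q,r] = [q,r] − [p,r] + [p,q]. For instance
  ∂[1,3,4] = [3,4] − [1,4] + [1,3],
  ∂[1,2,3] = [2,3] − [1,3] + [1,2].
The resulting 10×10 matrix has rank 6, and its Smith normal form has invariant factors (1,1,1,1,1,1).

Boundary ∂_3: C_3 → C_2 sends each 3-simplex σ to the alternating sum Σ_i (−1)^i (σ with its i-th vertex removed). For instance
  ∂[1,2,4,5] = [2,4,5] − [1,4,5] + [1,2,5] − [1,2,4],
  ∂[1,2,3,5] = [2,3,5] − [1,3,5] + [1,2,5] − [1,2,3].
The 10×5 boundary matrix has rank 4 and Smith normal form diag(1,1,1,1).

From H_k ≅ ker(∂_k) / im(∂_{k+1}) we obtain:

  H_0: rank C_0 − rank ∂_1 = 5 − 4 = 1, and the invariant factors of ∂_1 are all 1, so H_0 ≅ Z.
  H_1: rank ker ∂_1 − rank ∂_2 = (10 − 4) − 6 = 0, and the invariant factors of ∂_2 are all 1, so H_1 ≅ 0.
  H_2: rank ker ∂_2 − rank ∂_3 = (10 − 6) − 4 = 0, and the invariant factors of ∂_3 are all 1, so H_2 ≅ 0.
  H_3: rank ker ∂_3 − rank ∂_4 = (5 − 4) − 0 = 1, and there is no ∂_4, so H_3 ≅ Z.

As a check, the Euler characteristic is 5 − 10 + 10 − 5 = 0, which agrees with 1 − 0 + 0 − 1 = 0.

H_0 ≅ Z,  H_1 = 0,  H_2 = 0,  H_3 ≅ Z.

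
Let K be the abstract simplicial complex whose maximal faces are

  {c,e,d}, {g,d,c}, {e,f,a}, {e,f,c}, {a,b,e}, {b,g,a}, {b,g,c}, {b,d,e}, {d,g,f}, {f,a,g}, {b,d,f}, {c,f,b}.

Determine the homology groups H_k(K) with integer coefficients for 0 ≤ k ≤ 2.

Take the total order a < b < c < d < e < f < g on the vertex set. Then K (dimension 2) consists of the simplices:

  0-simplices (7): a, b, c, d, e, f, g
  1-simplices (18): ab, ae, af, ag, bc, bd, be, bf, bg, cd, ce, cf, cg, de, df, dg, ef, fg
  2-simplices (12): abe, abg, aef, afg, bcf, bcg, bde, bdf, cde, cdg, cef, dfg

so the chain groups are C_0 ≅ Z^7, C_1 ≅ Z^18, C_2 ≅ Z^12.

Boundary ∂_1: C_1 → C_0 sends each edge [p,q] (with p < q) to q − p. For instance
  ∂bc = c − b.
The resulting 7×18 matrix has rank 6, and its Smith normal form has invariant factors (1,1,1,1,1,1).

The boundary map ∂_2: C_2 → C_1 acts by ∂[p,q,r] = [q,r] − [p,r] + [p,q]. For instance
  ∂bdf = df − bf + bd,
  ∂bcg = cg − bg + bc.
As a 18×12 matrix over Z this has rank 12, with invariant factors (1,1,1,1,1,1,1,1,1,1,1,2).

From H_k ≅ ker(∂_k) / im(∂_{k+1}) we obtain:

  H_0: rank C_0 − rank ∂_1 = 7 − 6 = 1, and the invariant factors of ∂_1 are all 1, so H_0 ≅ Z.
  H_1: rank ker ∂_1 − rank ∂_2 = (18 − 6) − 12 = 0, and ∂_2 has invariant factor 2 > 1, so H_1 ≅ Z/2.
  H_2: rank ker ∂_2 − rank ∂_3 = (12 − 12) − 0 = 0, and there is no ∂_3, so H_2 ≅ 0.

H_0 ≅ Z,  H_1 ≅ Z/2,  H_2 = 0.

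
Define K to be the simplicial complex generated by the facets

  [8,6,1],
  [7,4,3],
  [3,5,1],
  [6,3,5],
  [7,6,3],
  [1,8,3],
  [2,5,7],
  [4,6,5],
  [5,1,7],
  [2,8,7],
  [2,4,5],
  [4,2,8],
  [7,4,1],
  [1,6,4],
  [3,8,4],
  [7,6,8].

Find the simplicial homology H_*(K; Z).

H_0 = Z,  H_1 = Z^2,  H_2 = Z.

Take the total order 1 < 2 < 3 < 4 < 5 < 6 < 7 < 8 on the vertex set. Then K (dimension 2) consists of the simplices:

  0-simplices (8): [1], [2], [3], [4], [5], [6], [7], [8]
  1-simplices (24): (24 of them)
  2-simplices (16): [1,3,5], [1,3,8], [1,4,6], [1,4,7], [1,5,7], [1,6,8], [2,4,5], [2,4,8], [2,5,7], [2,7,8], [3,4,7], [3,4,8], [3,5,6], [3,6,7], [4,5,6], [6,7,8]

giving chain groups C_0 ≅ Z^8, C_1 ≅ Z^24, C_2 ≅ Z^16.

∂_1: C_1 → C_0 maps an edge to its endpoints' difference, ∂[p,q] = q − p. For instance
  ∂[1,7] = [7] − [1].
The 8×24 boundary matrix has rank 7 and Smith normal form diag(1,1,1,1,1,1,1).

The boundary map ∂_2: C_2 → C_1 acts by ∂[p,q,r] = [q,r] − [p,r] + [p,q]. For instance
  ∂[3,5,6] = [5,6] − [3,6] + [3,5],
  ∂[3,6,7] = [6,7] − [3,7] + [3,6].
The 24×16 boundary matrix has rank 15 and Smith normal form diag(1,1,1,1,1,1,1,1,1,1,1,1,1,1,1).

Reading off H_k = ker ∂_k / im ∂_{k+1}:

  H_0: rank C_0 − rank ∂_1 = 8 − 7 = 1, and the invariant factors of ∂_1 are all 1, so H_0 = Z.
  H_1: rank ker ∂_1 − rank ∂_2 = (24 − 7) − 15 = 2, and the invariant factors of ∂_2 are all 1, so H_1 = Z^2.
  H_2: rank ker ∂_2 − rank ∂_3 = (16 − 15) − 0 = 1, and there is no ∂_3, so H_2 = Z.

As a check, the Euler characteristic is 8 − 24 + 16 = 0, which agrees with 1 − 2 + 1 = 0.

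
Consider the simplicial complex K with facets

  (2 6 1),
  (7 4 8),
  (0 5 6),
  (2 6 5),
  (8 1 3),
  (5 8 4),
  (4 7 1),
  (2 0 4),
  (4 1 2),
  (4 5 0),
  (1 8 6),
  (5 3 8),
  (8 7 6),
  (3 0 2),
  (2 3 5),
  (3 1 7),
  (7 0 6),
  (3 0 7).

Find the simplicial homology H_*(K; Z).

H_0 = Z,  H_1 = Z ⊕ Z_2,  H_2 = 0.

Take the total order 0 < 1 < 2 < 3 < 4 < 5 < 6 < 7 < 8 on the vertex set. Then K (dimension 2) consists of the simplices:

  0-simplices (9): [0], [1], [2], [3], [4], [5], [6], [7], [8]
  1-simplices (27): (27 of them)
  2-simplices (18): [0,2,3], [0,2,4], [0,3,7], [0,4,5], [0,5,6], [0,6,7], [1,2,4], [1,2,6], [1,3,7], [1,3,8], [1,4,7], [1,6,8], [2,3,5], [2,5,6], [3,5,8], [4,5,8], [4,7,8], [6,7,8]

so the chain groups are C_0 ≅ Z^9, C_1 ≅ Z^27, C_2 ≅ Z^18.

Boundary ∂_1: C_1 → C_0 sends each edge [p,q] (with p < q) to q − p.
The resulting 9×27 matrix has rank 8, and its Smith normal form has invariant factors (1,1,1,1,1,1,1,1).

Boundary ∂_2: C_2 → C_1 maps a triangle to the signed sum of its edges. For instance
  ∂[1,6,8] = [6,8] − [1,8] + [1,6],
  ∂[0,4,5] = [4,5] − [0,5] + [0,4].
The resulting 27×18 matrix has rank 18, and its Smith normal form has invariant factors (1,1,1,1,1,1,1,1,1,1,1,1,1,1,1,1,1,2).

Now H_k = ker ∂_k / im ∂_{k+1}, so:

  H_0: rank C_0 − rank ∂_1 = 9 − 8 = 1, and the invariant factors of ∂_1 are all 1, so H_0 = Z.
  H_1: rank ker ∂_1 − rank ∂_2 = (27 − 8) − 18 = 1, and ∂_2 has invariant factor 2 > 1, so H_1 = Z ⊕ Z_2.
  H_2: rank ker ∂_2 − rank ∂_3 = (18 − 18) − 0 = 0, and there is no ∂_3, so H_2 = 0.

(K is a triangulation of the Klein bottle.)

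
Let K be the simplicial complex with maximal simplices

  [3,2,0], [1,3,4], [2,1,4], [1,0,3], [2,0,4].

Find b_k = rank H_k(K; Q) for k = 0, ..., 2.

Fix the vertex order 0 < 1 < 2 < 3 < 4 and write every simplex with vertices in increasing order. Then dim K = 2 and the simplices of K are:

  0-simplices (5): [0], [1], [2], [3], [4]
  1-simplices (10): [0,1], [0,2], [0,3], [0,4], [1,2], [1,3], [1,4], [2,3], [2,4], [3,4]
  2-simplices (5): [0,1,3], [0,2,3], [0,2,4], [1,2,4], [1,3,4]

Hence C_0 ≅ Z^5, C_1 ≅ Z^10, C_2 ≅ Z^5.

The boundary map ∂_1: C_1 → C_0 is given by ∂[p,q] = [q] − [p].
The 5×10 boundary matrix has rank 4 and Smith normal form diag(1,1,1,1).

Boundary ∂_2: C_2 → C_1 maps a triangle to the signed sum of its edges. For instance
  ∂[0,2,3] = [2,3] − [0,3] + [0,2],
  ∂[1,2,4] = [2,4] − [1,4] + [1,2].
As a 10×5 matrix over Z this has rank 5, with invariant factors (1,1,1,1,1).

Now H_k = ker ∂_k / im ∂_{k+1}, so:

  H_0: rank C_0 − rank ∂_1 = 5 − 4 = 1, and the invariant factors of ∂_1 are all 1, so H_0 ≅ Z.
  H_1: rank ker ∂_1 − rank ∂_2 = (10 − 4) − 5 = 1, and the invariant factors of ∂_2 are all 1, so H_1 ≅ Z.
  H_2: rank ker ∂_2 − rank ∂_3 = (5 − 5) − 0 = 0, and there is no ∂_3, so H_2 ≅ 0.

Hence the Betti numbers are b_0 = 1, b_1 = 1, b_2 = 0.

b_0 = 1, b_1 = 1, b_2 = 0.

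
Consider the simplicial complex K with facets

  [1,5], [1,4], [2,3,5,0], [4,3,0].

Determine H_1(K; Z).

H_1 ≅ Z.

Take the total order 0 < 1 < 2 < 3 < 4 < 5 on the vertex set. Then K (dimension 3) consists of the simplices:

  0-simplices (6): [0], [1], [2], [3], [4], [5]
  1-simplices (10): [0,2], [0,3], [0,4], [0,5], [1,4], [1,5], [2,3], [2,5], [3,4], [3,5]
  2-simplices (5): [0,2,3], [0,2,5], [0,3,4], [0,3,5], [2,3,5]
  3-simplices (1): [0,2,3,5]

giving chain groups C_0 ≅ Z^6, C_1 ≅ Z^10, C_2 ≅ Z^5, C_3 ≅ Z^1.

∂_1: C_1 → C_0 is given by ∂[p,q] = [q] − [p].
This gives a 6×10 integer matrix of rank 5; reducing to Smith normal form yields diagonal entries (1,1,1,1,1).

∂_2: C_2 → C_1 sends each 2-simplex [p,q,r] to [q,r] − [p,r] + [p,q]. For instance
  ∂[0,2,3] = [2,3] − [0,3] + [0,2],
  ∂[2,3,5] = [3,5] − [2,5] + [2,3].
This gives a 10×5 integer matrix of rank 4; reducing to Smith normal form yields diagonal entries (1,1,1,1).

∂_3: C_3 → C_2 sends each 3-simplex σ to the alternating sum Σ_i (−1)^i (σ with its i-th vertex removed). For instance
  ∂[0,2,3,5] = [2,3,5] − [0,3,5] + [0,2,5] − [0,2,3].
The resulting 5×1 matrix has rank 1, and its Smith normal form has invariant factors (1).

From H_k ≅ ker(∂_k) / im(∂_{k+1}) we obtain:

  H_1: rank ker ∂_1 − rank ∂_2 = (10 − 5) − 4 = 1, and the invariant factors of ∂_2 are all 1, so H_1 ≅ Z.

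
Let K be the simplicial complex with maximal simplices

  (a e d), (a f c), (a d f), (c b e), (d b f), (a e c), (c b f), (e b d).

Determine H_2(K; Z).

H_2 ≅ Z.

Fix the vertex order a < b < c < d < e < f and write every simplex with vertices in increasing order. Then dim K = 2 and the simplices of K are:

  0-simplices (6): a, b, c, d, e, f
  1-simplices (12): ac, ad, ae, af, bc, bd, be, bf, ce, cf, de, df
  2-simplices (8): ace, acf, ade, adf, bce, bcf, bde, bdf

so the chain groups are C_0 ≅ Z^6, C_1 ≅ Z^12, C_2 ≅ Z^8.

∂_1: C_1 → C_0 maps an edge to its endpoints' difference, ∂[p,q] = q − p.
This gives a 6×12 integer matrix of rank 5; reducing to Smith normal form yields diagonal entries (1,1,1,1,1).

The boundary map ∂_2: C_2 → C_1 maps a triangle to the signed sum of its edges. For instance
  ∂ade = de − ae + ad,
  ∂ace = ce − ae + ac.
As a 12×8 matrix over Z this has rank 7, with invariant factors (1,1,1,1,1,1,1).

From H_k ≅ ker(∂_k) / im(∂_{k+1}) we obtain:

  H_2: rank ker ∂_2 − rank ∂_3 = (8 − 7) − 0 = 1, and there is no ∂_3, so H_2 ≅ Z.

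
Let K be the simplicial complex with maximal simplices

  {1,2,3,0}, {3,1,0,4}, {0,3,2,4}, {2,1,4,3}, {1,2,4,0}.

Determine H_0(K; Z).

Fix the vertex order 0 < 1 < 2 < 3 < 4 and write every simplex with vertices in increasing order. Then dim K = 3 and the simplices of K are:

  0-simplices (5): [0], [1], [2], [3], [4]
  1-simplices (10): [0,1], [0,2], [0,3], [0,4], [1,2], [1,3], [1,4], [2,3], [2,4], [3,4]
  2-simplices (10): [0,1,2], [0,1,3], [0,1,4], [0,2,3], [0,2,4], [0,3,4], [1,2,3], [1,2,4], [1,3,4], [2,3,4]
  3-simplices (5): [0,1,2,3], [0,1,2,4], [0,1,3,4], [0,2,3,4], [1,2,3,4]

Hence C_0 ≅ Z^5, C_1 ≅ Z^10, C_2 ≅ Z^10, C_3 ≅ Z^5.

∂_1: C_1 → C_0 is given by ∂[p,q] = [q] − [p]. For instance
  ∂[1,3] = [3] − [1].
The 5×10 boundary matrix has rank 4 and Smith normal form diag(1,1,1,1).

Boundary ∂_2: C_2 → C_1 acts by ∂[p,q,r] = [q,r] − [p,r] + [p,q]. For instance
  ∂[0,1,2] = [1,2] − [0,2] + [0,1],
  ∂[0,1,4] = [1,4] − [0,4] + [0,1].
The resulting 10×10 matrix has rank 6, and its Smith normal form has invariant factors (1,1,1,1,1,1).

Boundary ∂_3: C_3 → C_2 sends each 3-simplex σ to the alternating sum Σ_i (−1)^i (σ with its i-th vertex removed). For instance
  ∂[0,1,2,3] = [1,2,3] − [0,2,3] + [0,1,3] − [0,1,2],
  ∂[0,1,2,4] = [1,2,4] − [0,2,4] + [0,1,4] − [0,1,2].
The 10×5 boundary matrix has rank 4 and Smith normal form diag(1,1,1,1).

Computing H_k = (kernel of ∂_k) / (image of ∂_{k+1}):

  H_0: rank C_0 − rank ∂_1 = 5 − 4 = 1, and the invariant factors of ∂_1 are all 1, so H_0 = Z.

(K is a triangulation of the 3-sphere S^3.)

H_0 = Z.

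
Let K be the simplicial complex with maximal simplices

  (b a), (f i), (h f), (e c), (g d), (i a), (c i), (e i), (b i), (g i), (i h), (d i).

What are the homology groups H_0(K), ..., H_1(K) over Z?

H_0 ≅ Z,  H_1 ≅ Z^4.

K has 9 vertices, 12 edges.
rank ∂_0 = 0, rank ∂_1 = 8 ⇒ b_0 = 9 − 0 − 8 = 1; all invariant factors of ∂_1 are 1 so no torsion. So H_0 ≅ Z.
rank ∂_1 = 8, rank ∂_2 = 0 ⇒ b_1 = 12 − 8 − 0 = 4. So H_1 ≅ Z^4.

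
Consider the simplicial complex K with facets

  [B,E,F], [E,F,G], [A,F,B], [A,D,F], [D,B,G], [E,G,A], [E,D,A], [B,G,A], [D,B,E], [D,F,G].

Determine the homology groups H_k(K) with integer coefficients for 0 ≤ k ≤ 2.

H_0 = Z,  H_1 = Z/2,  H_2 = 0.

Order the vertices as A < B < D < E < F < G. Listing each simplex with vertices in this order, K has dimension 2 with simplices:

  0-simplices (6): A, B, D, E, F, G
  1-simplices (15): AB, AD, AE, AF, AG, BD, BE, BF, BG, DE, DF, DG, EF, EG, FG
  2-simplices (10): ABF, ABG, ADE, ADF, AEG, BDE, BDG, BEF, DFG, EFG

so the chain groups are C_0 ≅ Z^6, C_1 ≅ Z^15, C_2 ≅ Z^10.

Boundary ∂_1: C_1 → C_0 is given by ∂[p,q] = [q] − [p]. For instance
  ∂AD = D − A.
The resulting 6×15 matrix has rank 5, and its Smith normal form has invariant factors (1,1,1,1,1).

Boundary ∂_2: C_2 → C_1 sends each 2-simplex [p,q,r] to [q,r] − [p,r] + [p,q]. For instance
  ∂ADE = DE − AE + AD,
  ∂ABG = BG − AG + AB.
The resulting 15×10 matrix has rank 10, and its Smith normal form has invariant factors (1,1,1,1,1,1,1,1,1,2).

Now H_k = ker ∂_k / im ∂_{k+1}, so:

  H_0: rank C_0 − rank ∂_1 = 6 − 5 = 1, and the invariant factors of ∂_1 are all 1, so H_0 ≅ Z.
  H_1: rank ker ∂_1 − rank ∂_2 = (15 − 5) − 10 = 0, and ∂_2 has invariant factor 2 > 1, so H_1 ≅ Z/2.
  H_2: rank ker ∂_2 − rank ∂_3 = (10 − 10) − 0 = 0, and there is no ∂_3, so H_2 ≅ 0.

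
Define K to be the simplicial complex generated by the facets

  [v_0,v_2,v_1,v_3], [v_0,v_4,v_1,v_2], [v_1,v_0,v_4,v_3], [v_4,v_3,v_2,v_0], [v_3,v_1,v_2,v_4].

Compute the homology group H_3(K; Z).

H_3 ≅ Z.

Order the vertices as v_0 < v_1 < v_2 < v_3 < v_4. Listing each simplex with vertices in this order, K has dimension 3 with simplices:

  0-simplices (5): [v_0], [v_1], [v_2], [v_3], [v_4]
  1-simplices (10): [v_0,v_1], [v_0,v_2], [v_0,v_3], [v_0,v_4], [v_1,v_2], [v_1,v_3], [v_1,v_4], [v_2,v_3], [v_2,v_4], [v_3,v_4]
  2-simplices (10): [v_0,v_1,v_2], [v_0,v_1,v_3], [v_0,v_1,v_4], [v_0,v_2,v_3], [v_0,v_2,v_4], [v_0,v_3,v_4], [v_1,v_2,v_3], [v_1,v_2,v_4], [v_1,v_3,v_4], [v_2,v_3,v_4]
  3-simplices (5): [v_0,v_1,v_2,v_3], [v_0,v_1,v_2,v_4], [v_0,v_1,v_3,v_4], [v_0,v_2,v_3,v_4], [v_1,v_2,v_3,v_4]

Hence C_0 ≅ Z^5, C_1 ≅ Z^10, C_2 ≅ Z^10, C_3 ≅ Z^5.

∂_1: C_1 → C_0 is given by ∂[p,q] = [q] − [p].
The 5×10 boundary matrix has rank 4 and Smith normal form diag(1,1,1,1).

The boundary map ∂_2: C_2 → C_1 maps a triangle to the signed sum of its edges. For instance
  ∂[v_1,v_2,v_4] = [v_2,v_4] − [v_1,v_4] + [v_1,v_2],
  ∂[v_0,v_1,v_2] = [v_1,v_2] − [v_0,v_2] + [v_0,v_1].
As a 10×10 matrix over Z this has rank 6, with invariant factors (1,1,1,1,1,1).

∂_3: C_3 → C_2 sends each 3-simplex σ to the alternating sum Σ_i (−1)^i (σ with its i-th vertex removed). For instance
  ∂[v_1,v_2,v_3,v_4] = [v_2,v_3,v_4] − [v_1,v_3,v_4] + [v_1,v_2,v_4] − [v_1,v_2,v_3],
  ∂[v_0,v_2,v_3,v_4] = [v_2,v_3,v_4] − [v_0,v_3,v_4] + [v_0,v_2,v_4] − [v_0,v_2,v_3].
As a 10×5 matrix over Z this has rank 4, with invariant factors (1,1,1,1).

Computing H_k = (kernel of ∂_k) / (image of ∂_{k+1}):

  H_3: rank ker ∂_3 − rank ∂_4 = (5 − 4) − 0 = 1, and there is no ∂_4, so H_3 ≅ Z.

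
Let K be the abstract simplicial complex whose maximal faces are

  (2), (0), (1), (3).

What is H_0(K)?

Take the total order 0 < 1 < 2 < 3 on the vertex set. Then K (dimension 0) consists of the simplices:

  0-simplices (4): [0], [1], [2], [3]

Hence C_0 ≅ Z^4.

Computing H_k = (kernel of ∂_k) / (image of ∂_{k+1}):

  H_0: rank C_0 − rank ∂_1 = 4 − 0 = 4, and there is no ∂_1, so H_0 ≅ Z^4.

(K is a triangulation of a set of 4 points.)

H_0 = Z^4.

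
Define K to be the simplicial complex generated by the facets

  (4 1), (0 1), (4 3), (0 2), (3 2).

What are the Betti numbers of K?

K has 5 vertices, 5 edges.
rank ∂_0 = 0, rank ∂_1 = 4 ⇒ b_0 = 5 − 0 − 4 = 1; all invariant factors of ∂_1 are 1 so no torsion. So H_0 ≅ Z.
rank ∂_1 = 4, rank ∂_2 = 0 ⇒ b_1 = 5 − 4 − 0 = 1. So H_1 ≅ Z.

b_0 = 1, b_1 = 1.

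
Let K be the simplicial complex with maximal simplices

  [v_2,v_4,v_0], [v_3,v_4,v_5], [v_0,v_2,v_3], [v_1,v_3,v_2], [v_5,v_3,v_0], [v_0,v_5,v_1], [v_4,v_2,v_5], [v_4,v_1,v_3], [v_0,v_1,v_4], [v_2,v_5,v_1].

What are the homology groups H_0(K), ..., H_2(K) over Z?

Take the total order v_0 < v_1 < v_2 < v_3 < v_4 < v_5 on the vertex set. Then K (dimension 2) consists of the simplices:

  0-simplices (6): [v_0], [v_1], [v_2], [v_3], [v_4], [v_5]
  1-simplices (15): (15 of them)
  2-simplices (10): [v_0,v_1,v_4], [v_0,v_1,v_5], [v_0,v_2,v_3], [v_0,v_2,v_4], [v_0,v_3,v_5], [v_1,v_2,v_3], [v_1,v_2,v_5], [v_1,v_3,v_4], [v_2,v_4,v_5], [v_3,v_4,v_5]

so the chain groups are C_0 ≅ Z^6, C_1 ≅ Z^15, C_2 ≅ Z^10.

∂_1: C_1 → C_0 sends each edge [p,q] (with p < q) to q − p. For instance
  ∂[v_0,v_4] = [v_4] − [v_0].
As a 6×15 matrix over Z this has rank 5, with invariant factors (1,1,1,1,1).

The boundary map ∂_2: C_2 → C_1 acts by ∂[p,q,r] = [q,r] − [p,r] + [p,q]. For instance
  ∂[v_2,v_4,v_5] = [v_4,v_5] − [v_2,v_5] + [v_2,v_4],
  ∂[v_0,v_1,v_4] = [v_1,v_4] − [v_0,v_4] + [v_0,v_1].
As a 15×10 matrix over Z this has rank 10, with invariant factors (1,1,1,1,1,1,1,1,1,2).

Computing H_k = (kernel of ∂_k) / (image of ∂_{k+1}):

  H_0: rank C_0 − rank ∂_1 = 6 − 5 = 1, and the invariant factors of ∂_1 are all 1, so H_0 ≅ Z.
  H_1: rank ker ∂_1 − rank ∂_2 = (15 − 5) − 10 = 0, and ∂_2 has invariant factor 2 > 1, so H_1 ≅ Z/2.
  H_2: rank ker ∂_2 − rank ∂_3 = (10 − 10) − 0 = 0, and there is no ∂_3, so H_2 ≅ 0.

As a check, the Euler characteristic is 6 − 15 + 10 = 1, which agrees with 1 − 0 + 0 = 1.
(K is a triangulation of the real projective plane RP^2.)

H_0 = Z,  H_1 = Z/2,  H_2 = 0.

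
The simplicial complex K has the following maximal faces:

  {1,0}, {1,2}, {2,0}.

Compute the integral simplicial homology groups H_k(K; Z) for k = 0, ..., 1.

H_0 = Z,  H_1 = Z.

K has 3 vertices, 3 edges.
rank ∂_0 = 0, rank ∂_1 = 2 ⇒ b_0 = 3 − 0 − 2 = 1; all invariant factors of ∂_1 are 1 so no torsion. So H_0 ≅ Z.
rank ∂_1 = 2, rank ∂_2 = 0 ⇒ b_1 = 3 − 2 − 0 = 1. So H_1 ≅ Z.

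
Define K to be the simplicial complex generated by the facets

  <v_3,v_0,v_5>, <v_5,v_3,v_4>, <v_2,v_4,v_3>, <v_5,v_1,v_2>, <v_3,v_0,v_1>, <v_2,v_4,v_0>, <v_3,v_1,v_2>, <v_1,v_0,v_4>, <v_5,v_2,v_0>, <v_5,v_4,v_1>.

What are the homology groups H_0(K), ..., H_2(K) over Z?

H_0 = Z,  H_1 = Z/2Z,  H_2 = 0.

K has 6 vertices, 15 edges, 10 triangles.
rank ∂_0 = 0, rank ∂_1 = 5 ⇒ b_0 = 6 − 0 − 5 = 1; all invariant factors of ∂_1 are 1 so no torsion. So H_0 = Z.
rank ∂_1 = 5, rank ∂_2 = 10 ⇒ b_1 = 15 − 5 − 10 = 0; ∂_2 has invariant factor(s) [2] giving torsion. So H_1 = Z/2Z.
rank ∂_2 = 10, rank ∂_3 = 0 ⇒ b_2 = 10 − 10 − 0 = 0. So H_2 = 0.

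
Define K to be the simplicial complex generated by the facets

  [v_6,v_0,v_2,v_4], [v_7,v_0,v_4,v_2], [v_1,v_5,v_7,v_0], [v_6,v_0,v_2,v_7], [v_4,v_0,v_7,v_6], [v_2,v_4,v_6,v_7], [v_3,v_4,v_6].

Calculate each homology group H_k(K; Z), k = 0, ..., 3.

H_0 = Z,  H_1 = 0,  H_2 = 0,  H_3 = Z.

Take the total order v_0 < v_1 < v_2 < v_3 < v_4 < v_5 < v_6 < v_7 on the vertex set. Then K (dimension 3) consists of the simplices:

  0-simplices (8): [v_0], [v_1], [v_2], [v_3], [v_4], [v_5], [v_6], [v_7]
  1-simplices (17): (17 of them)
  2-simplices (15): (15 of them)
  3-simplices (6): [v_0,v_1,v_5,v_7], [v_0,v_2,v_4,v_6], [v_0,v_2,v_4,v_7], [v_0,v_2,v_6,v_7], [v_0,v_4,v_6,v_7], [v_2,v_4,v_6,v_7]

giving chain groups C_0 ≅ Z^8, C_1 ≅ Z^17, C_2 ≅ Z^15, C_3 ≅ Z^6.

The boundary map ∂_1: C_1 → C_0 is given by ∂[p,q] = [q] − [p]. For instance
  ∂[v_1,v_7] = [v_7] − [v_1].
The resulting 8×17 matrix has rank 7, and its Smith normal form has invariant factors (1,1,1,1,1,1,1).

The boundary map ∂_2: C_2 → C_1 maps a triangle to the signed sum of its edges. For instance
  ∂[v_0,v_6,v_7] = [v_6,v_7] − [v_0,v_7] + [v_0,v_6],
  ∂[v_2,v_4,v_6] = [v_4,v_6] − [v_2,v_6] + [v_2,v_4].
This gives a 17×15 integer matrix of rank 10; reducing to Smith normal form yields diagonal entries (1,1,1,1,1,1,1,1,1,1).

The boundary map ∂_3: C_3 → C_2 sends each 3-simplex σ to the alternating sum Σ_i (−1)^i (σ with its i-th vertex removed). For instance
  ∂[v_0,v_2,v_4,v_6] = [v_2,v_4,v_6] − [v_0,v_4,v_6] + [v_0,v_2,v_6] − [v_0,v_2,v_4],
  ∂[v_2,v_4,v_6,v_7] = [v_4,v_6,v_7] − [v_2,v_6,v_7] + [v_2,v_4,v_7] − [v_2,v_4,v_6].
The 15×6 boundary matrix has rank 5 and Smith normal form diag(1,1,1,1,1).

Now H_k = ker ∂_k / im ∂_{k+1}, so:

  H_0: rank C_0 − rank ∂_1 = 8 − 7 = 1, and the invariant factors of ∂_1 are all 1, so H_0 ≅ Z.
  H_1: rank ker ∂_1 − rank ∂_2 = (17 − 7) − 10 = 0, and the invariant factors of ∂_2 are all 1, so H_1 ≅ 0.
  H_2: rank ker ∂_2 − rank ∂_3 = (15 − 10) − 5 = 0, and the invariant factors of ∂_3 are all 1, so H_2 ≅ 0.
  H_3: rank ker ∂_3 − rank ∂_4 = (6 − 5) − 0 = 1, and there is no ∂_4, so H_3 ≅ Z.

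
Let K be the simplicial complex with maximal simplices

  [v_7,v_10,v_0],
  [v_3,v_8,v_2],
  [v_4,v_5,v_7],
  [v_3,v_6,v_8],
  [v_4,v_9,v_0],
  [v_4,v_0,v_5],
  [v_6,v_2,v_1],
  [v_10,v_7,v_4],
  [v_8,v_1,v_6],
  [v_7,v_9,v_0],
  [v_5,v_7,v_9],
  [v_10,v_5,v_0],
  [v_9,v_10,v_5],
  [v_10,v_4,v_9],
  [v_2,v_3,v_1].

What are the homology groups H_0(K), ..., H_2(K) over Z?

Fix the vertex order v_0 < v_1 < v_2 < v_3 < v_4 < v_5 < v_6 < v_7 < v_8 < v_9 < v_10 and write every simplex with vertices in increasing order. Then dim K = 2 and the simplices of K are:

  0-simplices (11): [v_0], [v_1], [v_2], [v_3], [v_4], [v_5], [v_6], [v_7], [v_8], [v_9], [v_10]
  1-simplices (25): (25 of them)
  2-simplices (15): (15 of them)

so the chain groups are C_0 ≅ Z^11, C_1 ≅ Z^25, C_2 ≅ Z^15.

The boundary map ∂_1: C_1 → C_0 is given by ∂[p,q] = [q] − [p].
This gives a 11×25 integer matrix of rank 9; reducing to Smith normal form yields diagonal entries (1,1,1,1,1,1,1,1,1).

The boundary map ∂_2: C_2 → C_1 acts by ∂[p,q,r] = [q,r] − [p,r] + [p,q]. For instance
  ∂[v_1,v_2,v_6] = [v_2,v_6] − [v_1,v_6] + [v_1,v_2],
  ∂[v_0,v_4,v_9] = [v_4,v_9] − [v_0,v_9] + [v_0,v_4].
This gives a 25×15 integer matrix of rank 15; reducing to Smith normal form yields diagonal entries (1,1,1,1,1,1,1,1,1,1,1,1,1,1,2).

Reading off H_k = ker ∂_k / im ∂_{k+1}:

  H_0: rank C_0 − rank ∂_1 = 11 − 9 = 2, and the invariant factors of ∂_1 are all 1, so H_0 ≅ Z^2.
  H_1: rank ker ∂_1 − rank ∂_2 = (25 − 9) − 15 = 1, and ∂_2 has invariant factor 2 > 1, so H_1 ≅ Z ⊕ Z_2.
  H_2: rank ker ∂_2 − rank ∂_3 = (15 − 15) − 0 = 0, and there is no ∂_3, so H_2 ≅ 0.

H_0 = Z^2,  H_1 = Z ⊕ Z_2,  H_2 = 0.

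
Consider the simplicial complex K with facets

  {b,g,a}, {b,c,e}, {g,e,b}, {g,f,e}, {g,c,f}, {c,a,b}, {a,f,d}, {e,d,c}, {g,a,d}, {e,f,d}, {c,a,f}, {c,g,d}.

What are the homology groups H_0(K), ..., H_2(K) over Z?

H_0 ≅ Z,  H_1 ≅ Z/2,  H_2 = 0.

Fix the vertex order a < b < c < d < e < f < g and write every simplex with vertices in increasing order. Then dim K = 2 and the simplices of K are:

  0-simplices (7): a, b, c, d, e, f, g
  1-simplices (18): ab, ac, ad, af, ag, bc, be, bg, cd, ce, cf, cg, de, df, dg, ef, eg, fg
  2-simplices (12): abc, abg, acf, adf, adg, bce, beg, cde, cdg, cfg, def, efg

giving chain groups C_0 ≅ Z^7, C_1 ≅ Z^18, C_2 ≅ Z^12.

Boundary ∂_1: C_1 → C_0 is given by ∂[p,q] = [q] − [p]. For instance
  ∂bg = g − b.
The resulting 7×18 matrix has rank 6, and its Smith normal form has invariant factors (1,1,1,1,1,1).

∂_2: C_2 → C_1 maps a triangle to the signed sum of its edges. For instance
  ∂adg = dg − ag + ad,
  ∂abc = bc − ac + ab.
The 18×12 boundary matrix has rank 12 and Smith normal form diag(1,1,1,1,1,1,1,1,1,1,1,2).

Computing H_k = (kernel of ∂_k) / (image of ∂_{k+1}):

  H_0: rank C_0 − rank ∂_1 = 7 − 6 = 1, and the invariant factors of ∂_1 are all 1, so H_0 = Z.
  H_1: rank ker ∂_1 − rank ∂_2 = (18 − 6) − 12 = 0, and ∂_2 has invariant factor 2 > 1, so H_1 = Z/2.
  H_2: rank ker ∂_2 − rank ∂_3 = (12 − 12) − 0 = 0, and there is no ∂_3, so H_2 = 0.

As a check, the Euler characteristic is 7 − 18 + 12 = 1, which agrees with 1 − 0 + 0 = 1.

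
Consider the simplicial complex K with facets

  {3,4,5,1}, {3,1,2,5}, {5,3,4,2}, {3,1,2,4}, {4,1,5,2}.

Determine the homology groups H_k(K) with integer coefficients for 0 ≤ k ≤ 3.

We work with the vertex ordering 1 < 2 < 3 < 4 < 5. The simplices of K, each written with vertices in increasing order, are:

  0-simplices (5): [1], [2], [3], [4], [5]
  1-simplices (10): [1,2], [1,3], [1,4], [1,5], [2,3], [2,4], [2,5], [3,4], [3,5], [4,5]
  2-simplices (10): [1,2,3], [1,2,4], [1,2,5], [1,3,4], [1,3,5], [1,4,5], [2,3,4], [2,3,5], [2,4,5], [3,4,5]
  3-simplices (5): [1,2,3,4], [1,2,3,5], [1,2,4,5], [1,3,4,5], [2,3,4,5]

giving chain groups C_0 ≅ Z^5, C_1 ≅ Z^10, C_2 ≅ Z^10, C_3 ≅ Z^5.

The boundary map ∂_1: C_1 → C_0 maps an edge to its endpoints' difference, ∂[p,q] = q − p. For instance
  ∂[1,2] = [2] − [1].
The 5×10 boundary matrix has rank 4 and Smith normal form diag(1,1,1,1).

∂_2: C_2 → C_1 acts by ∂[p,q,r] = [q,r] − [p,r] + [p,q]. For instance
  ∂[2,3,5] = [3,5] − [2,5] + [2,3],
  ∂[1,4,5] = [4,5] − [1,5] + [1,4].
The 10×10 boundary matrix has rank 6 and Smith normal form diag(1,1,1,1,1,1).

Boundary ∂_3: C_3 → C_2 sends each 3-simplex σ to the alternating sum Σ_i (−1)^i (σ with its i-th vertex removed). For instance
  ∂[1,2,3,4] = [2,3,4] − [1,3,4] + [1,2,4] − [1,2,3],
  ∂[1,2,3,5] = [2,3,5] − [1,3,5] + [1,2,5] − [1,2,3].
This gives a 10×5 integer matrix of rank 4; reducing to Smith normal form yields diagonal entries (1,1,1,1).

Computing H_k = (kernel of ∂_k) / (image of ∂_{k+1}):

  H_0: rank C_0 − rank ∂_1 = 5 − 4 = 1, and the invariant factors of ∂_1 are all 1, so H_0 ≅ Z.
  H_1: rank ker ∂_1 − rank ∂_2 = (10 − 4) − 6 = 0, and the invariant factors of ∂_2 are all 1, so H_1 ≅ 0.
  H_2: rank ker ∂_2 − rank ∂_3 = (10 − 6) − 4 = 0, and the invariant factors of ∂_3 are all 1, so H_2 ≅ 0.
  H_3: rank ker ∂_3 − rank ∂_4 = (5 − 4) − 0 = 1, and there is no ∂_4, so H_3 ≅ Z.

As a check, the Euler characteristic is 5 − 10 + 10 − 5 = 0, which agrees with 1 − 0 + 0 − 1 = 0.
(K is a triangulation of the 3-sphere S^3.)

H_0 ≅ Z,  H_1 = 0,  H_2 = 0,  H_3 ≅ Z.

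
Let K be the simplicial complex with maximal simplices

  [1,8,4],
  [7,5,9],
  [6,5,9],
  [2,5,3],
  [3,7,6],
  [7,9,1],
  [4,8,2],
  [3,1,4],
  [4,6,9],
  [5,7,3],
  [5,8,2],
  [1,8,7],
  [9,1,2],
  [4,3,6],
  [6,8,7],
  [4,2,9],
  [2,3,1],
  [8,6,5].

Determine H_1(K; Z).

H_1 = Z ⊕ Z/2.

Fix the vertex order 1 < 2 < 3 < 4 < 5 < 6 < 7 < 8 < 9 and write every simplex with vertices in increasing order. Then dim K = 2 and the simplices of K are:

  0-simplices (9): [1], [2], [3], [4], [5], [6], [7], [8], [9]
  1-simplices (27): (27 of them)
  2-simplices (18): [1,2,3], [1,2,9], [1,3,4], [1,4,8], [1,7,8], [1,7,9], [2,3,5], [2,4,8], [2,4,9], [2,5,8], [3,4,6], [3,5,7], [3,6,7], [4,6,9], [5,6,8], [5,6,9], [5,7,9], [6,7,8]

giving chain groups C_0 ≅ Z^9, C_1 ≅ Z^27, C_2 ≅ Z^18.

Boundary ∂_1: C_1 → C_0 sends each edge [p,q] (with p < q) to q − p. For instance
  ∂[7,9] = [9] − [7].
The resulting 9×27 matrix has rank 8, and its Smith normal form has invariant factors (1,1,1,1,1,1,1,1).

The boundary map ∂_2: C_2 → C_1 sends each 2-simplex [p,q,r] to [q,r] − [p,r] + [p,q]. For instance
  ∂[1,3,4] = [3,4] − [1,4] + [1,3],
  ∂[4,6,9] = [6,9] − [4,9] + [4,6].
The 27×18 boundary matrix has rank 18 and Smith normal form diag(1,1,1,1,1,1,1,1,1,1,1,1,1,1,1,1,1,2).

Now H_k = ker ∂_k / im ∂_{k+1}, so:

  H_1: rank ker ∂_1 − rank ∂_2 = (27 − 8) − 18 = 1, and ∂_2 has invariant factor 2 > 1, so H_1 = Z ⊕ Z/2.

(K is a triangulation of the Klein bottle.)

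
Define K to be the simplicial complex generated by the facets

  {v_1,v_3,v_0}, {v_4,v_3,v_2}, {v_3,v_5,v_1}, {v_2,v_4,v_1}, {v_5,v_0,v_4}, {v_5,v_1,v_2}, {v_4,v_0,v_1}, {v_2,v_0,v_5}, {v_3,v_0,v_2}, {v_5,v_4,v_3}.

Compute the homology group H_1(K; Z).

H_1 ≅ Z/2.

K has 6 vertices, 15 edges, 10 triangles.
rank ∂_1 = 5, rank ∂_2 = 10 ⇒ b_1 = 15 − 5 − 10 = 0; ∂_2 has invariant factor(s) [2] giving torsion. So H_1 = Z/2.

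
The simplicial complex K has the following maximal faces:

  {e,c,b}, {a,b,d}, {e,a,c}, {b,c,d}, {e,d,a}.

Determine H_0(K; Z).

H_0 = Z.

We work with the vertex ordering a < b < c < d < e. The simplices of K, each written with vertices in increasing order, are:

  0-simplices (5): a, b, c, d, e
  1-simplices (10): ab, ac, ad, ae, bc, bd, be, cd, ce, de
  2-simplices (5): abd, ace, ade, bcd, bce

so the chain groups are C_0 ≅ Z^5, C_1 ≅ Z^10, C_2 ≅ Z^5.

∂_1: C_1 → C_0 is given by ∂[p,q] = [q] − [p].
The resulting 5×10 matrix has rank 4, and its Smith normal form has invariant factors (1,1,1,1).

The boundary map ∂_2: C_2 → C_1 acts by ∂[p,q,r] = [q,r] − [p,r] + [p,q]. For instance
  ∂abd = bd − ad + ab,
  ∂bcd = cd − bd + bc.
This gives a 10×5 integer matrix of rank 5; reducing to Smith normal form yields diagonal entries (1,1,1,1,1).

Now H_k = ker ∂_k / im ∂_{k+1}, so:

  H_0: rank C_0 − rank ∂_1 = 5 − 4 = 1, and the invariant factors of ∂_1 are all 1, so H_0 = Z.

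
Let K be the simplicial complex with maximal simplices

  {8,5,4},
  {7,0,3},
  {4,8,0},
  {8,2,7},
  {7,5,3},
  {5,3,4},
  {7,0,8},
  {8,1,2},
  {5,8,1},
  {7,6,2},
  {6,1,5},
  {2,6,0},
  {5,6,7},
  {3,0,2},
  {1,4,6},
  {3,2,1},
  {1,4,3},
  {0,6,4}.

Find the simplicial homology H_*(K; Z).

H_0 = Z,  H_1 = Z ⊕ Z/2,  H_2 = 0.

Order the vertices as 0 < 1 < 2 < 3 < 4 < 5 < 6 < 7 < 8. Listing each simplex with vertices in this order, K has dimension 2 with simplices:

  0-simplices (9): [0], [1], [2], [3], [4], [5], [6], [7], [8]
  1-simplices (27): (27 of them)
  2-simplices (18): [0,2,3], [0,2,6], [0,3,7], [0,4,6], [0,4,8], [0,7,8], [1,2,3], [1,2,8], [1,3,4], [1,4,6], [1,5,6], [1,5,8], [2,6,7], [2,7,8], [3,4,5], [3,5,7], [4,5,8], [5,6,7]

Hence C_0 ≅ Z^9, C_1 ≅ Z^27, C_2 ≅ Z^18.

The boundary map ∂_1: C_1 → C_0 sends each edge [p,q] (with p < q) to q − p.
This gives a 9×27 integer matrix of rank 8; reducing to Smith normal form yields diagonal entries (1,1,1,1,1,1,1,1).

∂_2: C_2 → C_1 acts by ∂[p,q,r] = [q,r] − [p,r] + [p,q]. For instance
  ∂[1,5,6] = [5,6] − [1,6] + [1,5],
  ∂[3,4,5] = [4,5] − [3,5] + [3,4].
The 27×18 boundary matrix has rank 18 and Smith normal form diag(1,1,1,1,1,1,1,1,1,1,1,1,1,1,1,1,1,2).

From H_k ≅ ker(∂_k) / im(∂_{k+1}) we obtain:

  H_0: rank C_0 − rank ∂_1 = 9 − 8 = 1, and the invariant factors of ∂_1 are all 1, so H_0 = Z.
  H_1: rank ker ∂_1 − rank ∂_2 = (27 − 8) − 18 = 1, and ∂_2 has invariant factor 2 > 1, so H_1 = Z ⊕ Z/2.
  H_2: rank ker ∂_2 − rank ∂_3 = (18 − 18) − 0 = 0, and there is no ∂_3, so H_2 = 0.

As a check, the Euler characteristic is 9 − 27 + 18 = 0, which agrees with 1 − 1 + 0 = 0.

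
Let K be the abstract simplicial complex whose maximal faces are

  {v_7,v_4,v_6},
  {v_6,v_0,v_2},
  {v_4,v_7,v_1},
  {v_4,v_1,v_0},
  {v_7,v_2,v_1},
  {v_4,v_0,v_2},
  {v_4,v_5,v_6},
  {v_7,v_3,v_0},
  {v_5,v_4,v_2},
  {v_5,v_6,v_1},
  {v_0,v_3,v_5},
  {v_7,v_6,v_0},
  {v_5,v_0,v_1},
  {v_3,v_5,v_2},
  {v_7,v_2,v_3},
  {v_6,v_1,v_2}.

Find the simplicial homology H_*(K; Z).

H_0 = Z,  H_1 = Z^2,  H_2 = Z.

Order the vertices as v_0 < v_1 < v_2 < v_3 < v_4 < v_5 < v_6 < v_7. Listing each simplex with vertices in this order, K has dimension 2 with simplices:

  0-simplices (8): [v_0], [v_1], [v_2], [v_3], [v_4], [v_5], [v_6], [v_7]
  1-simplices (24): (24 of them)
  2-simplices (16): (16 of them)

giving chain groups C_0 ≅ Z^8, C_1 ≅ Z^24, C_2 ≅ Z^16.

Boundary ∂_1: C_1 → C_0 maps an edge to its endpoints' difference, ∂[p,q] = q − p.
The resulting 8×24 matrix has rank 7, and its Smith normal form has invariant factors (1,1,1,1,1,1,1).

The boundary map ∂_2: C_2 → C_1 maps a triangle to the signed sum of its edges. For instance
  ∂[v_2,v_4,v_5] = [v_4,v_5] − [v_2,v_5] + [v_2,v_4],
  ∂[v_0,v_1,v_4] = [v_1,v_4] − [v_0,v_4] + [v_0,v_1].
This gives a 24×16 integer matrix of rank 15; reducing to Smith normal form yields diagonal entries (1,1,1,1,1,1,1,1,1,1,1,1,1,1,1).

Reading off H_k = ker ∂_k / im ∂_{k+1}:

  H_0: rank C_0 − rank ∂_1 = 8 − 7 = 1, and the invariant factors of ∂_1 are all 1, so H_0 = Z.
  H_1: rank ker ∂_1 − rank ∂_2 = (24 − 7) − 15 = 2, and the invariant factors of ∂_2 are all 1, so H_1 = Z^2.
  H_2: rank ker ∂_2 − rank ∂_3 = (16 − 15) − 0 = 1, and there is no ∂_3, so H_2 = Z.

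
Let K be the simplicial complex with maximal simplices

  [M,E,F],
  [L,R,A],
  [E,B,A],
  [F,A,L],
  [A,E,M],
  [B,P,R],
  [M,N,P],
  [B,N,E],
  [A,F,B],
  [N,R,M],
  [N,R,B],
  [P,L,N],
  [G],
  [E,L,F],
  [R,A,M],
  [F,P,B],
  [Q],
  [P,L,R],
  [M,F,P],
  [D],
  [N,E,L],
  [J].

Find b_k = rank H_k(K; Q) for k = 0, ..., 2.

b_0 = 5, b_1 = 1, b_2 = 0.

Fix the vertex order A < B < D < E < F < G < J < L < M < N < P < Q < R and write every simplex with vertices in increasing order. Then dim K = 2 and the simplices of K are:

  0-simplices (13): A, B, D, E, F, G, J, L, M, N, P, Q, R
  1-simplices (27): AB, AE, AF, AL, AM, AR, BE, BF, BN, BP, BR, EF, EL, EM, EN, FL, FM, FP, LN, LP, LR, MN, MP, MR, NP, NR, PR
  2-simplices (18): ABE, ABF, AEM, AFL, ALR, AMR, BEN, BFP, BNR, BPR, EFL, EFM, ELN, FMP, LNP, LPR, MNP, MNR

Hence C_0 ≅ Z^13, C_1 ≅ Z^27, C_2 ≅ Z^18.

The boundary map ∂_1: C_1 → C_0 is given by ∂[p,q] = [q] − [p].
As a 13×27 matrix over Z this has rank 8, with invariant factors (1,1,1,1,1,1,1,1).

∂_2: C_2 → C_1 acts by ∂[p,q,r] = [q,r] − [p,r] + [p,q]. For instance
  ∂EFL = FL − EL + EF,
  ∂MNR = NR − MR + MN.
The resulting 27×18 matrix has rank 18, and its Smith normal form has invariant factors (1,1,1,1,1,1,1,1,1,1,1,1,1,1,1,1,1,2).

Reading off H_k = ker ∂_k / im ∂_{k+1}:

  H_0: rank C_0 − rank ∂_1 = 13 − 8 = 5, and the invariant factors of ∂_1 are all 1, so H_0 = Z^5.
  H_1: rank ker ∂_1 − rank ∂_2 = (27 − 8) − 18 = 1, and ∂_2 has invariant factor 2 > 1, so H_1 = Z ⊕ Z/2Z.
  H_2: rank ker ∂_2 − rank ∂_3 = (18 − 18) − 0 = 0, and there is no ∂_3, so H_2 = 0.

Hence the Betti numbers are b_0 = 5, b_1 = 1, b_2 = 0.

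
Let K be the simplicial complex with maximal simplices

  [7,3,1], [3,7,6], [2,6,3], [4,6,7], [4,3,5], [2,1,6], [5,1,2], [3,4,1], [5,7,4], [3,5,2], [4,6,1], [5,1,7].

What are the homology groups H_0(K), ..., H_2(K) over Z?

Take the total order 1 < 2 < 3 < 4 < 5 < 6 < 7 on the vertex set. Then K (dimension 2) consists of the simplices:

  0-simplices (7): [1], [2], [3], [4], [5], [6], [7]
  1-simplices (18): [1,2], [1,3], [1,4], [1,5], [1,6], [1,7], [2,3], [2,5], [2,6], [3,4], [3,5], [3,6], [3,7], [4,5], [4,6], [4,7], [5,7], [6,7]
  2-simplices (12): [1,2,5], [1,2,6], [1,3,4], [1,3,7], [1,4,6], [1,5,7], [2,3,5], [2,3,6], [3,4,5], [3,6,7], [4,5,7], [4,6,7]

Hence C_0 ≅ Z^7, C_1 ≅ Z^18, C_2 ≅ Z^12.

The boundary map ∂_1: C_1 → C_0 maps an edge to its endpoints' difference, ∂[p,q] = q − p.
The resulting 7×18 matrix has rank 6, and its Smith normal form has invariant factors (1,1,1,1,1,1).

The boundary map ∂_2: C_2 → C_1 sends each 2-simplex [p,q,r] to [q,r] − [p,r] + [p,q]. For instance
  ∂[3,6,7] = [6,7] − [3,7] + [3,6],
  ∂[1,2,5] = [2,5] − [1,5] + [1,2].
As a 18×12 matrix over Z this has rank 12, with invariant factors (1,1,1,1,1,1,1,1,1,1,1,2).

Computing H_k = (kernel of ∂_k) / (image of ∂_{k+1}):

  H_0: rank C_0 − rank ∂_1 = 7 − 6 = 1, and the invariant factors of ∂_1 are all 1, so H_0 = Z.
  H_1: rank ker ∂_1 − rank ∂_2 = (18 − 6) − 12 = 0, and ∂_2 has invariant factor 2 > 1, so H_1 = Z/2Z.
  H_2: rank ker ∂_2 − rank ∂_3 = (12 − 12) − 0 = 0, and there is no ∂_3, so H_2 = 0.

(K is a triangulation of the real projective plane RP^2.)

H_0 ≅ Z,  H_1 ≅ Z/2Z,  H_2 = 0.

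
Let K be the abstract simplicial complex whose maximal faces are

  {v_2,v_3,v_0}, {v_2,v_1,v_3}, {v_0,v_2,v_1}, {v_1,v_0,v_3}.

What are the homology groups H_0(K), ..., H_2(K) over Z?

Take the total order v_0 < v_1 < v_2 < v_3 on the vertex set. Then K (dimension 2) consists of the simplices:

  0-simplices (4): [v_0], [v_1], [v_2], [v_3]
  1-simplices (6): [v_0,v_1], [v_0,v_2], [v_0,v_3], [v_1,v_2], [v_1,v_3], [v_2,v_3]
  2-simplices (4): [v_0,v_1,v_2], [v_0,v_1,v_3], [v_0,v_2,v_3], [v_1,v_2,v_3]

giving chain groups C_0 ≅ Z^4, C_1 ≅ Z^6, C_2 ≅ Z^4.

∂_1: C_1 → C_0 maps an edge to its endpoints' difference, ∂[p,q] = q − p.
As a 4×6 matrix over Z this has rank 3, with invariant factors (1,1,1).

∂_2: C_2 → C_1 sends each 2-simplex [p,q,r] to [q,r] − [p,r] + [p,q]. For instance
  ∂[v_1,v_2,v_3] = [v_2,v_3] − [v_1,v_3] + [v_1,v_2],
  ∂[v_0,v_1,v_3] = [v_1,v_3] − [v_0,v_3] + [v_0,v_1].
This gives a 6×4 integer matrix of rank 3; reducing to Smith normal form yields diagonal entries (1,1,1).

Reading off H_k = ker ∂_k / im ∂_{k+1}:

  H_0: rank C_0 − rank ∂_1 = 4 − 3 = 1, and the invariant factors of ∂_1 are all 1, so H_0 ≅ Z.
  H_1: rank ker ∂_1 − rank ∂_2 = (6 − 3) − 3 = 0, and the invariant factors of ∂_2 are all 1, so H_1 ≅ 0.
  H_2: rank ker ∂_2 − rank ∂_3 = (4 − 3) − 0 = 1, and there is no ∂_3, so H_2 ≅ Z.

As a check, the Euler characteristic is 4 − 6 + 4 = 2, which agrees with 1 − 0 + 1 = 2.

H_0 = Z,  H_1 = 0,  H_2 = Z.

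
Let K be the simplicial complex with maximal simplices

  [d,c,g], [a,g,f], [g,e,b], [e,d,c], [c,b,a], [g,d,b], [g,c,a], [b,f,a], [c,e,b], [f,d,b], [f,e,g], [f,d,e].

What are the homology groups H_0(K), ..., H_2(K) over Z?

K has 7 vertices, 18 edges, 12 triangles.
rank ∂_0 = 0, rank ∂_1 = 6 ⇒ b_0 = 7 − 0 − 6 = 1; all invariant factors of ∂_1 are 1 so no torsion. So H_0 ≅ Z.
rank ∂_1 = 6, rank ∂_2 = 12 ⇒ b_1 = 18 − 6 − 12 = 0; ∂_2 has invariant factor(s) [2] giving torsion. So H_1 ≅ Z/2.
rank ∂_2 = 12, rank ∂_3 = 0 ⇒ b_2 = 12 − 12 − 0 = 0. So H_2 ≅ 0.

H_0 ≅ Z,  H_1 ≅ Z/2,  H_2 = 0.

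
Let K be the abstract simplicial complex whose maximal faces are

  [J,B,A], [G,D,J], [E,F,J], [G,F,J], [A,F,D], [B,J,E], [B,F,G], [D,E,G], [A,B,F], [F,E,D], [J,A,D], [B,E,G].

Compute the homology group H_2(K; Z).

H_2 ≅ 0.

Order the vertices as A < B < D < E < F < G < J. Listing each simplex with vertices in this order, K has dimension 2 with simplices:

  0-simplices (7): A, B, D, E, F, G, J
  1-simplices (18): AB, AD, AF, AJ, BE, BF, BG, BJ, DE, DF, DG, DJ, EF, EG, EJ, FG, FJ, GJ
  2-simplices (12): ABF, ABJ, ADF, ADJ, BEG, BEJ, BFG, DEF, DEG, DGJ, EFJ, FGJ

so the chain groups are C_0 ≅ Z^7, C_1 ≅ Z^18, C_2 ≅ Z^12.

The boundary map ∂_1: C_1 → C_0 is given by ∂[p,q] = [q] − [p]. For instance
  ∂EG = G − E.
The resulting 7×18 matrix has rank 6, and its Smith normal form has invariant factors (1,1,1,1,1,1).

Boundary ∂_2: C_2 → C_1 acts by ∂[p,q,r] = [q,r] − [p,r] + [p,q]. For instance
  ∂ABJ = BJ − AJ + AB,
  ∂FGJ = GJ − FJ + FG.
The resulting 18×12 matrix has rank 12, and its Smith normal form has invariant factors (1,1,1,1,1,1,1,1,1,1,1,2).

Computing H_k = (kernel of ∂_k) / (image of ∂_{k+1}):

  H_2: rank ker ∂_2 − rank ∂_3 = (12 − 12) − 0 = 0, and there is no ∂_3, so H_2 ≅ 0.

(K is a triangulation of the real projective plane RP^2.)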